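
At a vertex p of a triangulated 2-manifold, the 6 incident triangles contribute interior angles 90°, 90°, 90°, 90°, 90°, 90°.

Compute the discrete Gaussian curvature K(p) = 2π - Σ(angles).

Sum of angles = 540°. K = 360° - 540° = -180° = -π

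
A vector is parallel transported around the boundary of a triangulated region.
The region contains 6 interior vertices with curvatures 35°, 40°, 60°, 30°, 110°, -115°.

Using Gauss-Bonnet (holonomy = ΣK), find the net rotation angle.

Holonomy = total enclosed curvature = 35° + 40° + 60° + 30° + 110° + (-115°) = 160°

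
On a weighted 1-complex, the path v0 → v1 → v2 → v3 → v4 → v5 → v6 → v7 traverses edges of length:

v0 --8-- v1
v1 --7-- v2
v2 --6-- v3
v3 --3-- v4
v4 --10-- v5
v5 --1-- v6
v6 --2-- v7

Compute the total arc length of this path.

Arc length = 8 + 7 + 6 + 3 + 10 + 1 + 2 = 37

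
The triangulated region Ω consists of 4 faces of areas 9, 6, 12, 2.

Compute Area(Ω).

9 + 6 + 12 + 2 = 29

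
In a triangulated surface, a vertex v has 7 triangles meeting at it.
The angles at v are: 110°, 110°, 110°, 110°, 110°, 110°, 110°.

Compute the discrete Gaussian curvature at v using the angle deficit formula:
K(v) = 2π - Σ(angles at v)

Sum of angles = 770°. K = 360° - 770° = -410° = -41π/18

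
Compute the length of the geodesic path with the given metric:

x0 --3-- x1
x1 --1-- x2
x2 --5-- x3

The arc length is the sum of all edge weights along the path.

Arc length = 3 + 1 + 5 = 9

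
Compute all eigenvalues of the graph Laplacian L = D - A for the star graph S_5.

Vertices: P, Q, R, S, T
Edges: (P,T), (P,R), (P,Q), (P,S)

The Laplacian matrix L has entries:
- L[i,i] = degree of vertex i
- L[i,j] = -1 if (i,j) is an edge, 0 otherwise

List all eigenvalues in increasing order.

The star S_5 is the complete bipartite graph K_{1,4} (one hub of degree 4, 4 leaves of degree 1). The Laplacian spectrum of K_{p,q} is 0, p (multiplicity q−1), q (multiplicity p−1), p+q. With p = 1, q = 4: 0 once, 1 with multiplicity 3, and 5 once. (Check: trace L = sum of degrees = 8 = 3·1 + 5.)
Laplacian eigenvalues (increasing order): [0.0, 1.0, 1.0, 1.0, 5.0]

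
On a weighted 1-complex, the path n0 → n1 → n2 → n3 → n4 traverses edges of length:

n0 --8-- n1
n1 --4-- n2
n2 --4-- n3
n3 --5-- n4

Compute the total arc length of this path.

Arc length = 8 + 4 + 4 + 5 = 21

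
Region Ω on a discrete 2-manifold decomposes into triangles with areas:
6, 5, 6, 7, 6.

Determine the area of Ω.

6 + 5 + 6 + 7 + 6 = 30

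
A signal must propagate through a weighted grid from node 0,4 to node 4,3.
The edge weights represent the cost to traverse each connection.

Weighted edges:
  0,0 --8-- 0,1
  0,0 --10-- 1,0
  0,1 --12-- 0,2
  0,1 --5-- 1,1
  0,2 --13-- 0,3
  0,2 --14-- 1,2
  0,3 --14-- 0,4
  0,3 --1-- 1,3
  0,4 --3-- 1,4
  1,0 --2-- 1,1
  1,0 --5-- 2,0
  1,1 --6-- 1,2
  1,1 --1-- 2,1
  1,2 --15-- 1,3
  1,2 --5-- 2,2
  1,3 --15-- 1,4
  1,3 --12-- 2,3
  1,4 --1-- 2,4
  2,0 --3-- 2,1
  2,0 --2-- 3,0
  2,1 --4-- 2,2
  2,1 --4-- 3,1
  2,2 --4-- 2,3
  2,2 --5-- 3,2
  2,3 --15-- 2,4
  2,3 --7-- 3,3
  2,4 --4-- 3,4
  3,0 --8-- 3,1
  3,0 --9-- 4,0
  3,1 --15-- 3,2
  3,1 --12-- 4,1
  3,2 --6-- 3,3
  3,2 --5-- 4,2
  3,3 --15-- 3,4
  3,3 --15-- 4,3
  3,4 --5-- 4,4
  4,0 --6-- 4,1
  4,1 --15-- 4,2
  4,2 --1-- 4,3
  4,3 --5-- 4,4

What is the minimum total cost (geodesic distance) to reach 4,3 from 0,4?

Shortest path: 0,4 → 1,4 → 2,4 → 3,4 → 4,4 → 4,3, total weight = 18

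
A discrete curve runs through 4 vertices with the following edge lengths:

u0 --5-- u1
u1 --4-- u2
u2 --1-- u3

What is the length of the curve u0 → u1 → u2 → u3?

Arc length = 5 + 4 + 1 = 10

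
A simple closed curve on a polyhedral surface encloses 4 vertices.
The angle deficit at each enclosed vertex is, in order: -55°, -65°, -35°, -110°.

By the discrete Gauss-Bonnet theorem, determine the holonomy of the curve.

Holonomy = total enclosed curvature = (-55°) + (-65°) + (-35°) + (-110°) = -265°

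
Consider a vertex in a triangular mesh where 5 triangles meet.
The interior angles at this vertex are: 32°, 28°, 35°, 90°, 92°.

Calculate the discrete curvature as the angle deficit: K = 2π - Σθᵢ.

Sum of angles = 277°. K = 360° - 277° = 83° = 83π/180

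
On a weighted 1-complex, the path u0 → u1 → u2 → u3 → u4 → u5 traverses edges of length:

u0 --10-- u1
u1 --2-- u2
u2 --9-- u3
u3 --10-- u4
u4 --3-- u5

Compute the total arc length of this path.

Arc length = 10 + 2 + 9 + 10 + 3 = 34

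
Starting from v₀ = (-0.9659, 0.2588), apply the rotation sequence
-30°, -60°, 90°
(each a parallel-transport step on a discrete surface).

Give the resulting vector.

Total rotation: (-30°) + (-60°) + 90° = 0°. Final vector: (-0.9659, 0.2588)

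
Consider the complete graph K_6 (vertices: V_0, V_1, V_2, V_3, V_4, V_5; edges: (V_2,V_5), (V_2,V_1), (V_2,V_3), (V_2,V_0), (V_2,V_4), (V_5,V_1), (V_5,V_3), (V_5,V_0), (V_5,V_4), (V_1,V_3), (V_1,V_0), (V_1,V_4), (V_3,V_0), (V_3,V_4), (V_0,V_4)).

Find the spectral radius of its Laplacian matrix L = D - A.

For the complete graph K_n, L = nI − J (J = all-ones matrix). J has eigenvalues n (once, eigenvector 𝟙) and 0 (multiplicity n−1), so L has eigenvalues 0 (once) and n (multiplicity n−1). Here n = 6: eigenvalue 0 once and 6 with multiplicity 5.
Laplacian eigenvalues: [0.0, 6.0, 6.0, 6.0, 6.0, 6.0]. Largest eigenvalue (spectral radius) = 6.0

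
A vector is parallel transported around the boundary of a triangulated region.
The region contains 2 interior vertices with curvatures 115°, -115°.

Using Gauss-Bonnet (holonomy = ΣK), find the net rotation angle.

Holonomy = total enclosed curvature = 115° + (-115°) = 0°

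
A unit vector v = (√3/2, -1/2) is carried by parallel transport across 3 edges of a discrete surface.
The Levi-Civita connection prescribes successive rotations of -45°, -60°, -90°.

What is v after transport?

Total rotation: (-45°) + (-60°) + (-90°) = -195° ≡ 165° (mod 360°). Final vector: (-0.7071, 0.7071)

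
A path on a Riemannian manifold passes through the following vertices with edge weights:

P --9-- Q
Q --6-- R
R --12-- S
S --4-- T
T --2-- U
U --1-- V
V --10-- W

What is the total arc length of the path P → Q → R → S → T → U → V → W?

Arc length = 9 + 6 + 12 + 4 + 2 + 1 + 10 = 44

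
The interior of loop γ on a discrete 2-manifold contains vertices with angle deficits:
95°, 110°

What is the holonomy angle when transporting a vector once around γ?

Holonomy = total enclosed curvature = 95° + 110° = 205°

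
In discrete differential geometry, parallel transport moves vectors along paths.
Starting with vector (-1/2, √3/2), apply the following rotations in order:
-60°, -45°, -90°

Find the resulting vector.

Total rotation: (-60°) + (-45°) + (-90°) = -195° ≡ 165° (mod 360°). Final vector: (0.2588, -0.9659)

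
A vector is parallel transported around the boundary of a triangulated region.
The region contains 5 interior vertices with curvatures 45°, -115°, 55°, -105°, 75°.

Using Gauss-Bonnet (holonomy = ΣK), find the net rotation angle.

Holonomy = total enclosed curvature = 45° + (-115°) + 55° + (-105°) + 75° = -45°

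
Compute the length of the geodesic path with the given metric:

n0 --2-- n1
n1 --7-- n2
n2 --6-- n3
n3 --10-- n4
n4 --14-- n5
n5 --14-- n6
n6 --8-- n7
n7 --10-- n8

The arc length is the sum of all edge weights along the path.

Arc length = 2 + 7 + 6 + 10 + 14 + 14 + 8 + 10 = 71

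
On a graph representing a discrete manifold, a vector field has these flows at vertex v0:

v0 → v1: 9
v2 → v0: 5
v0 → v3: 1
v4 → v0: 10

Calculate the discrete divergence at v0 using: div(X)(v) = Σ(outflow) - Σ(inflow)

Divergence = sum of outgoing flows = 9 + (-5) + 1 + (-10) = -5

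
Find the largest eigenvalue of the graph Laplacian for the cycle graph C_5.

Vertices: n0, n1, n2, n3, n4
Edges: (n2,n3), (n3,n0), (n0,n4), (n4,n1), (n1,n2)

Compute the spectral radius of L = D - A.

The cycle graph C_n has Laplacian eigenvalues λ_k = 2 − 2cos(2πk/n), k = 0, 1, …, n−1. Here n = 5:
k=0: 2 − 2cos(0) = 0.0; k=1: 2 − 2cos(2π/5) = 1.382; k=2: 2 − 2cos(4π/5) = 3.618; k=3: 2 − 2cos(6π/5) = 3.618; k=4: 2 − 2cos(8π/5) = 1.382.
Laplacian eigenvalues: [0.0, 1.382, 1.382, 3.618, 3.618]. Largest eigenvalue (spectral radius) = 3.618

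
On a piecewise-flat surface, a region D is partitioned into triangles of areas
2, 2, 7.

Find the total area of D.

2 + 2 + 7 = 11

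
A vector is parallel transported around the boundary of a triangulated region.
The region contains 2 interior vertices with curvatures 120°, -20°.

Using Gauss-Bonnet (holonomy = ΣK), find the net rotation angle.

Holonomy = total enclosed curvature = 120° + (-20°) = 100°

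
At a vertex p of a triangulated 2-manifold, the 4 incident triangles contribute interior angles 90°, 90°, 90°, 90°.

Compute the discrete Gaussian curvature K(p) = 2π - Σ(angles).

Sum of angles = 360°. K = 360° - 360° = 0° = 0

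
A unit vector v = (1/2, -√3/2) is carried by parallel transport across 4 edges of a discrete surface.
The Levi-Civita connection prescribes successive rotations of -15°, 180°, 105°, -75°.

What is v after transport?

Total rotation: (-15°) + 180° + 105° + (-75°) = 195° ≡ -165° (mod 360°). Final vector: (-0.7071, 0.7071)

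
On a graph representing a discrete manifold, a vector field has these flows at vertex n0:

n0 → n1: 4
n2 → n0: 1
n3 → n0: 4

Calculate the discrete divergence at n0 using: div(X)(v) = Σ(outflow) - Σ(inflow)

Divergence = sum of outgoing flows = 4 + (-1) + (-4) = -1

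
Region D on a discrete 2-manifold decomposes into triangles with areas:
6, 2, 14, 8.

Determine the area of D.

6 + 2 + 14 + 8 = 30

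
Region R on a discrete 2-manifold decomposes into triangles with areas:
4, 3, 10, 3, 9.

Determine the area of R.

4 + 3 + 10 + 3 + 9 = 29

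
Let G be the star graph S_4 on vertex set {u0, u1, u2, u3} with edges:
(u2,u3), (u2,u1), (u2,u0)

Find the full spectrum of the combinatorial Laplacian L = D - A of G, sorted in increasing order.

The star S_4 is the complete bipartite graph K_{1,3} (one hub of degree 3, 3 leaves of degree 1). The Laplacian spectrum of K_{p,q} is 0, p (multiplicity q−1), q (multiplicity p−1), p+q. With p = 1, q = 3: 0 once, 1 with multiplicity 2, and 4 once. (Check: trace L = sum of degrees = 6 = 2·1 + 4.)
Laplacian eigenvalues (increasing order): [0.0, 1.0, 1.0, 4.0]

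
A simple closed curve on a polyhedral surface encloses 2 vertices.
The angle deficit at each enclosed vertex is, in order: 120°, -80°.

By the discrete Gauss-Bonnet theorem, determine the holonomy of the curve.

Holonomy = total enclosed curvature = 120° + (-80°) = 40°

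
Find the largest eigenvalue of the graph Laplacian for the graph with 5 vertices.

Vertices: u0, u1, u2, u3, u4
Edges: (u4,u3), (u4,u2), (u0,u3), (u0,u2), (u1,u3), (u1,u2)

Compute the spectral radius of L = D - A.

Degrees: deg(u0) = 2, deg(u1) = 2, deg(u2) = 3, deg(u3) = 3, deg(u4) = 2.
L = D − A with rows/columns ordered (u0, u1, u2, u3, u4):
  [ 2,  0, -1, -1,  0]
  [ 0,  2, -1, -1,  0]
  [-1, -1,  3,  0, -1]
  [-1, -1,  0,  3, -1]
  [ 0,  0, -1, -1,  2]
Characteristic polynomial: det(λI − L) = λ(λ − 2)²(λ − 3)(λ − 5).
Roots: λ = 0; (λ − 2) = 0 ⇒ λ = 2 (multiplicity 2); (λ − 3) = 0 ⇒ λ = 3; (λ − 5) = 0 ⇒ λ = 5.
(Check: the roots sum (with multiplicity) to 12, matching trace L = Σdeg = 2·6 = 12.)
Laplacian eigenvalues: [0.0, 2.0, 2.0, 3.0, 5.0]. Largest eigenvalue (spectral radius) = 5.0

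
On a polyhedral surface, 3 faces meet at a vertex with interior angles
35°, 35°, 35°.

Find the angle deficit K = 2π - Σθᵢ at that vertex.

Sum of angles = 105°. K = 360° - 105° = 255°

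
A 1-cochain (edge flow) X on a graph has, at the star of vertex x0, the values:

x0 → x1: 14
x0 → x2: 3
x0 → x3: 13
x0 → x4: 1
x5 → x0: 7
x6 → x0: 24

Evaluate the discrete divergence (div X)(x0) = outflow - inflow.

Divergence = sum of outgoing flows = 14 + 3 + 13 + 1 + (-7) + (-24) = 0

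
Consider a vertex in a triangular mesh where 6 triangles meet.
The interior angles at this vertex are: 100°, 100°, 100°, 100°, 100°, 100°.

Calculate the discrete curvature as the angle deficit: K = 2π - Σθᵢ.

Sum of angles = 600°. K = 360° - 600° = -240°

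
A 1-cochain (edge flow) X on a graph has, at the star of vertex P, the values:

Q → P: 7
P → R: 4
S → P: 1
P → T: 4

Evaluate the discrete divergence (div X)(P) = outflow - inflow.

Divergence = sum of outgoing flows = (-7) + 4 + (-1) + 4 = 0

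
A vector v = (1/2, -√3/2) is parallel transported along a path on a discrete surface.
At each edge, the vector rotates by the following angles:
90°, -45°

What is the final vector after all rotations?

Total rotation: 90° + (-45°) = 45°. Final vector: (0.9659, -0.2588)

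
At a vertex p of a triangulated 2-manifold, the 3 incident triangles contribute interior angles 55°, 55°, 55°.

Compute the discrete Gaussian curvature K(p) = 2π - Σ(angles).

Sum of angles = 165°. K = 360° - 165° = 195° = 13π/12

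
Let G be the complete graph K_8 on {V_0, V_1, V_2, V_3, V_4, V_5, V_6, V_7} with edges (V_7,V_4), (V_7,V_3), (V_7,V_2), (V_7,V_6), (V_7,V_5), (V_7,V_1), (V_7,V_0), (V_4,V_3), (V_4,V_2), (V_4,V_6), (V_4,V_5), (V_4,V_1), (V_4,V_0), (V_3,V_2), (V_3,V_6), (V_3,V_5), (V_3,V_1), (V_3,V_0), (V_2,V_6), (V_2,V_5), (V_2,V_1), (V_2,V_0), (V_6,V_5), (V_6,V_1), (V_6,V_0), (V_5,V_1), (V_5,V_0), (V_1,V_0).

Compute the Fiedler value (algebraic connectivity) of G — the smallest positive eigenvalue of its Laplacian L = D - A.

For the complete graph K_n, L = nI − J (J = all-ones matrix). J has eigenvalues n (once, eigenvector 𝟙) and 0 (multiplicity n−1), so L has eigenvalues 0 (once) and n (multiplicity n−1). Here n = 8: eigenvalue 0 once and 8 with multiplicity 7.
Laplacian eigenvalues: [0.0, 8.0, 8.0, 8.0, 8.0, 8.0, 8.0, 8.0]. Algebraic connectivity (smallest non-zero eigenvalue) = 8.0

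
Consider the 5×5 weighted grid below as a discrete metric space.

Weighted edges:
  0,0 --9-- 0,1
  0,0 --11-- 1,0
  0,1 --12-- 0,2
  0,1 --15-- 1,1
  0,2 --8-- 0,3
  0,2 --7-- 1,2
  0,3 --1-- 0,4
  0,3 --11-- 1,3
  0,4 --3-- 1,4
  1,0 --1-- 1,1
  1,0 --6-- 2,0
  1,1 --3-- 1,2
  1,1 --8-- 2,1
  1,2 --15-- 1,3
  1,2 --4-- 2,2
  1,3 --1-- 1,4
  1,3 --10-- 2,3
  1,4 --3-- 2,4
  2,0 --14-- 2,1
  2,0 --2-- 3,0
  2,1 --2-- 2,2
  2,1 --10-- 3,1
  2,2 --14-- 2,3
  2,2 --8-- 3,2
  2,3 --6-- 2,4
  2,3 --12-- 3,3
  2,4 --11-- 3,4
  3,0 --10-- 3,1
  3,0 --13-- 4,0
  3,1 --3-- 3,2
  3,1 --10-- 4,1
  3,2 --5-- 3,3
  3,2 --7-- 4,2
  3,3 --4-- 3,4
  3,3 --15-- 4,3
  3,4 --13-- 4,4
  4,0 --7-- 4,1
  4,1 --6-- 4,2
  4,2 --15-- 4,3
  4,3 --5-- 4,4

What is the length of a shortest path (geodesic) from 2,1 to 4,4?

Shortest path: 2,1 → 2,2 → 3,2 → 3,3 → 3,4 → 4,4, total weight = 32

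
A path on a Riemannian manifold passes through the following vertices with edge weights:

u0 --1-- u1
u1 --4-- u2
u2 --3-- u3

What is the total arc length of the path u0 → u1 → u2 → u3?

Arc length = 1 + 4 + 3 = 8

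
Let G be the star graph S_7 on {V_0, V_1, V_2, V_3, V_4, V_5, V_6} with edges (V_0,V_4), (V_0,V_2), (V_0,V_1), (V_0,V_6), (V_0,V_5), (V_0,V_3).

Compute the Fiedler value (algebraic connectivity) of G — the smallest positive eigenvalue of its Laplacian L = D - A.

The star S_7 is the complete bipartite graph K_{1,6} (one hub of degree 6, 6 leaves of degree 1). The Laplacian spectrum of K_{p,q} is 0, p (multiplicity q−1), q (multiplicity p−1), p+q. With p = 1, q = 6: 0 once, 1 with multiplicity 5, and 7 once. (Check: trace L = sum of degrees = 12 = 5·1 + 7.)
Laplacian eigenvalues: [0.0, 1.0, 1.0, 1.0, 1.0, 1.0, 7.0]. Algebraic connectivity (smallest non-zero eigenvalue) = 1.0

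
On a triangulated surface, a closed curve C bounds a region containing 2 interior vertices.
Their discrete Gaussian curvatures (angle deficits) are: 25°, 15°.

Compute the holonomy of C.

Holonomy = total enclosed curvature = 25° + 15° = 40°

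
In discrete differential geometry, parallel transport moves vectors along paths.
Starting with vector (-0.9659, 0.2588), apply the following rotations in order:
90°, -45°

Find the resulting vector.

Total rotation: 90° + (-45°) = 45°. Final vector: (-0.8660, -0.5000)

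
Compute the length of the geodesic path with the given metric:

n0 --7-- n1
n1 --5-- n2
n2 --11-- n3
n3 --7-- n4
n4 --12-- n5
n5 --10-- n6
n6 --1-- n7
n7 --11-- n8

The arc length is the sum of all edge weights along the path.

Arc length = 7 + 5 + 11 + 7 + 12 + 10 + 1 + 11 = 64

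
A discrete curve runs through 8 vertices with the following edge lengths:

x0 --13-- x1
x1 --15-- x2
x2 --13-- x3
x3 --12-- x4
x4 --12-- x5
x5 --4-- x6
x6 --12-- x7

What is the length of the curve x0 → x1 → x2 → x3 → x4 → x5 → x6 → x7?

Arc length = 13 + 15 + 13 + 12 + 12 + 4 + 12 = 81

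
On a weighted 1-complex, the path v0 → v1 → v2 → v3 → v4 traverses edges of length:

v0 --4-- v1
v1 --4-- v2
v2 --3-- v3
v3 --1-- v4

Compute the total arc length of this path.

Arc length = 4 + 4 + 3 + 1 = 12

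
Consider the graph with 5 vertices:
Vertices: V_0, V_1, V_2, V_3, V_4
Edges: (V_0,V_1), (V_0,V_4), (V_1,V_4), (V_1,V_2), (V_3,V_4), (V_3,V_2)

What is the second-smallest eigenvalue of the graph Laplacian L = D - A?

Degrees: deg(V_0) = 2, deg(V_1) = 3, deg(V_2) = 2, deg(V_3) = 2, deg(V_4) = 3.
L = D − A with rows/columns ordered (V_0, V_1, V_2, V_3, V_4):
  [ 2, -1,  0,  0, -1]
  [-1,  3, -1,  0, -1]
  [ 0, -1,  2, -1,  0]
  [ 0,  0, -1,  2, -1]
  [-1, -1,  0, -1,  3]
Characteristic polynomial: det(λI − L) = λ(λ² − 5λ + 5)(λ² − 7λ + 11).
Roots: λ = 0; (λ² − 5λ + 5) = 0 ⇒ λ = (5 ± √5)/2 ≈ 1.382, 3.618; (λ² − 7λ + 11) = 0 ⇒ λ = (7 ± √5)/2 ≈ 2.382, 4.618.
(Check: the roots sum (with multiplicity) to 12, matching trace L = Σdeg = 2·6 = 12.)
Laplacian eigenvalues: [0.0, 1.382, 2.382, 3.618, 4.618]. Algebraic connectivity (smallest non-zero eigenvalue) = 1.382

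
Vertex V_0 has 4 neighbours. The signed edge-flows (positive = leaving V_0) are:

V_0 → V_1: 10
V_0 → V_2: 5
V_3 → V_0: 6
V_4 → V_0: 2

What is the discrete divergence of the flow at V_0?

Divergence = sum of outgoing flows = 10 + 5 + (-6) + (-2) = 7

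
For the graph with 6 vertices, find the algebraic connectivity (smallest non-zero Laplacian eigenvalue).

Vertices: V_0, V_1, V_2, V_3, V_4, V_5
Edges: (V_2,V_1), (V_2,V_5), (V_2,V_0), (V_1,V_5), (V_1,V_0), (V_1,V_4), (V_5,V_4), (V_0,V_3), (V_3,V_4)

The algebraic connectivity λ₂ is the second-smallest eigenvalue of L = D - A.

Degrees: deg(V_0) = 3, deg(V_1) = 4, deg(V_2) = 3, deg(V_3) = 2, deg(V_4) = 3, deg(V_5) = 3.
L = D − A with rows/columns ordered (V_0, V_1, V_2, V_3, V_4, V_5):
  [ 3, -1, -1, -1,  0,  0]
  [-1,  4, -1,  0, -1, -1]
  [-1, -1,  3,  0,  0, -1]
  [-1,  0,  0,  2, -1,  0]
  [ 0, -1,  0, -1,  3, -1]
  [ 0, -1, -1,  0, -1,  3]
Characteristic polynomial: det(λI − L) = λ(λ² − 7λ + 9)(λ² − 7λ + 11)(λ − 4).
Roots: λ = 0; (λ² − 7λ + 9) = 0 ⇒ λ = (7 ± √13)/2 ≈ 1.6972, 5.3028; (λ² − 7λ + 11) = 0 ⇒ λ = (7 ± √5)/2 ≈ 2.382, 4.618; (λ − 4) = 0 ⇒ λ = 4.
(Check: the roots sum (with multiplicity) to 18, matching trace L = Σdeg = 2·9 = 18.)
Laplacian eigenvalues: [0.0, 1.6972, 2.382, 4.0, 4.618, 5.3028]. Algebraic connectivity (smallest non-zero eigenvalue) = 1.6972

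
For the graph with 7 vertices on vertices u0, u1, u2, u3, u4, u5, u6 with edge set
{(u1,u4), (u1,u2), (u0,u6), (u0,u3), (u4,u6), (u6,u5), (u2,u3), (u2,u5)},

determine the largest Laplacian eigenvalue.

Degrees: deg(u0) = 2, deg(u1) = 2, deg(u2) = 3, deg(u3) = 2, deg(u4) = 2, deg(u5) = 2, deg(u6) = 3.
L = D − A with rows/columns ordered (u0, u1, u2, u3, u4, u5, u6):
  [ 2,  0,  0, -1,  0,  0, -1]
  [ 0,  2, -1,  0, -1,  0,  0]
  [ 0, -1,  3, -1,  0, -1,  0]
  [-1,  0, -1,  2,  0,  0,  0]
  [ 0, -1,  0,  0,  2,  0, -1]
  [ 0,  0, -1,  0,  0,  2, -1]
  [-1,  0,  0,  0, -1, -1,  3]
Characteristic polynomial: det(λI − L) = λ(λ − 1)(λ² − 6λ + 7)²(λ − 3).
Roots: λ = 0; (λ − 1) = 0 ⇒ λ = 1; (λ² − 6λ + 7) = 0 ⇒ λ = 3 ± √2 ≈ 1.5858, 4.4142 (multiplicity 2); (λ − 3) = 0 ⇒ λ = 3.
(Check: the roots sum (with multiplicity) to 16, matching trace L = Σdeg = 2·8 = 16.)
Laplacian eigenvalues: [0.0, 1.0, 1.5858, 1.5858, 3.0, 4.4142, 4.4142]. Largest eigenvalue (spectral radius) = 4.4142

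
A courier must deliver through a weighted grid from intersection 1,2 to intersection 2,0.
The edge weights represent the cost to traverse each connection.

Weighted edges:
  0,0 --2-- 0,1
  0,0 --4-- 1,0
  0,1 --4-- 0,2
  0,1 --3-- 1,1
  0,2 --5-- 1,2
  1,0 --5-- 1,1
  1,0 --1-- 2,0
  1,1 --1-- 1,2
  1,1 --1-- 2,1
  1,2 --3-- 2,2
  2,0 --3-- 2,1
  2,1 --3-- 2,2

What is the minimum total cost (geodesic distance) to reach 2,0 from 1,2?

Shortest path: 1,2 → 1,1 → 2,1 → 2,0, total weight = 5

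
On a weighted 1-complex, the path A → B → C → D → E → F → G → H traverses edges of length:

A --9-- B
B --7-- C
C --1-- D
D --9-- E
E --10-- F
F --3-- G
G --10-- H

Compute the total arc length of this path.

Arc length = 9 + 7 + 1 + 9 + 10 + 3 + 10 = 49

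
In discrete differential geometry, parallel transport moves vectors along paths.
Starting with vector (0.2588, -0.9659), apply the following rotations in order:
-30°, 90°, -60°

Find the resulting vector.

Total rotation: (-30°) + 90° + (-60°) = 0°. Final vector: (0.2588, -0.9659)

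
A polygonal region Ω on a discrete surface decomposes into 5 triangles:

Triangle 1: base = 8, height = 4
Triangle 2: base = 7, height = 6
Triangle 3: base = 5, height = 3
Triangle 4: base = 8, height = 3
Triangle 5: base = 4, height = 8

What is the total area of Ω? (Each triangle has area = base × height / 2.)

(1/2)×8×4 + (1/2)×7×6 + (1/2)×5×3 + (1/2)×8×3 + (1/2)×4×8 = 72.5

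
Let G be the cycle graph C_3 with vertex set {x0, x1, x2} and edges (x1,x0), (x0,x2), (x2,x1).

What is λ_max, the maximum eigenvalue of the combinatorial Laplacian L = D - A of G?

The cycle graph C_n has Laplacian eigenvalues λ_k = 2 − 2cos(2πk/n), k = 0, 1, …, n−1. Here n = 3:
k=0: 2 − 2cos(0) = 0.0; k=1: 2 − 2cos(2π/3) = 3.0; k=2: 2 − 2cos(4π/3) = 3.0.
Laplacian eigenvalues: [0.0, 3.0, 3.0]. Largest eigenvalue (spectral radius) = 3.0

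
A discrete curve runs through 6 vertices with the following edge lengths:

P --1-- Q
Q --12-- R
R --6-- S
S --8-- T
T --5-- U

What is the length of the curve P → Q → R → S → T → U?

Arc length = 1 + 12 + 6 + 8 + 5 = 32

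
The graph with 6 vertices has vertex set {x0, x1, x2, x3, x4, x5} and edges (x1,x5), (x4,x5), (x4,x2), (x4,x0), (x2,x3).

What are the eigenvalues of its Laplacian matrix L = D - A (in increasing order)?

Degrees: deg(x0) = 1, deg(x1) = 1, deg(x2) = 2, deg(x3) = 1, deg(x4) = 3, deg(x5) = 2.
L = D − A with rows/columns ordered (x0, x1, x2, x3, x4, x5):
  [ 1,  0,  0,  0, -1,  0]
  [ 0,  1,  0,  0,  0, -1]
  [ 0,  0,  2, -1, -1,  0]
  [ 0,  0, -1,  1,  0,  0]
  [-1,  0, -1,  0,  3, -1]
  [ 0, -1,  0,  0, -1,  2]
Characteristic polynomial: det(λI − L) = λ(λ² − 3λ + 1)(λ² − 5λ + 3)(λ − 2).
Roots: λ = 0; (λ² − 3λ + 1) = 0 ⇒ λ = (3 ± √5)/2 ≈ 0.382, 2.618; (λ² − 5λ + 3) = 0 ⇒ λ = (5 ± √13)/2 ≈ 0.6972, 4.3028; (λ − 2) = 0 ⇒ λ = 2.
(Check: the roots sum (with multiplicity) to 10, matching trace L = Σdeg = 2·5 = 10.)
Laplacian eigenvalues (increasing order): [0.0, 0.382, 0.6972, 2.0, 2.618, 4.3028]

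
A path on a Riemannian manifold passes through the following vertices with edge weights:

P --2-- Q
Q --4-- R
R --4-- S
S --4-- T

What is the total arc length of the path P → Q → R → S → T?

Arc length = 2 + 4 + 4 + 4 = 14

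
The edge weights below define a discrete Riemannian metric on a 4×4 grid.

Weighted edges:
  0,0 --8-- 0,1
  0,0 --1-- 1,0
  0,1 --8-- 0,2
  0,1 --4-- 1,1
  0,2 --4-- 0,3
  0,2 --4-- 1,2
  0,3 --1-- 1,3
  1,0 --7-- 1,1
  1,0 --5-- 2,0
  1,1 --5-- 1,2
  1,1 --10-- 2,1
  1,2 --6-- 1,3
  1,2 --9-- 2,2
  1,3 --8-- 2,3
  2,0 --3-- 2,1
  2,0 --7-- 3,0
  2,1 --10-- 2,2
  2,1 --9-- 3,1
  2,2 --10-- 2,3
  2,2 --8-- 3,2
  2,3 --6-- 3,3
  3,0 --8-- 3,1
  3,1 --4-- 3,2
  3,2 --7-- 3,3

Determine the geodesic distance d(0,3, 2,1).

Shortest path: 0,3 → 1,3 → 1,2 → 1,1 → 2,1, total weight = 22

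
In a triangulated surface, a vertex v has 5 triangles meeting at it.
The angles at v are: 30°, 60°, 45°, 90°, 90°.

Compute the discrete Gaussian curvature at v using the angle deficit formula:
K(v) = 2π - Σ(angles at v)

Sum of angles = 315°. K = 360° - 315° = 45° = π/4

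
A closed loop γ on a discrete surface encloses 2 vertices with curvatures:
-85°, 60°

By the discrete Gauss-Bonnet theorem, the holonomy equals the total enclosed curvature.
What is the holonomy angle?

Holonomy = total enclosed curvature = (-85°) + 60° = -25°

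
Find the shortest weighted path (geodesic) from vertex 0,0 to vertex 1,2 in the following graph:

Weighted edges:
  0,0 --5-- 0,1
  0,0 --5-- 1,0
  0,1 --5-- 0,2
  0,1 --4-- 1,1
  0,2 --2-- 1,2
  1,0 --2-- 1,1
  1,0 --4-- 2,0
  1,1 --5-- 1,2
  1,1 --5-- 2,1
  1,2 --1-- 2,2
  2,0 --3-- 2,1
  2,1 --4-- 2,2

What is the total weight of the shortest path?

Shortest path: 0,0 → 1,0 → 1,1 → 1,2, total weight = 12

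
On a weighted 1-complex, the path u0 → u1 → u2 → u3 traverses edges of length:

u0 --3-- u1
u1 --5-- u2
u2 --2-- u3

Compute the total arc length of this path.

Arc length = 3 + 5 + 2 = 10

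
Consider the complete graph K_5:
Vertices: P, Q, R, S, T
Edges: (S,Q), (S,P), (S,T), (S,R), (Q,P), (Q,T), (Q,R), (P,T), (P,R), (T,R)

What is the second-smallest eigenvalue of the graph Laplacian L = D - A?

For the complete graph K_n, L = nI − J (J = all-ones matrix). J has eigenvalues n (once, eigenvector 𝟙) and 0 (multiplicity n−1), so L has eigenvalues 0 (once) and n (multiplicity n−1). Here n = 5: eigenvalue 0 once and 5 with multiplicity 4.
Laplacian eigenvalues: [0.0, 5.0, 5.0, 5.0, 5.0]. Algebraic connectivity (smallest non-zero eigenvalue) = 5.0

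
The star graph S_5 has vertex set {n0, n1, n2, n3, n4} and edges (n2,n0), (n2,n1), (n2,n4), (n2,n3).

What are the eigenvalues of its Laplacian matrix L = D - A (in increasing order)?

The star S_5 is the complete bipartite graph K_{1,4} (one hub of degree 4, 4 leaves of degree 1). The Laplacian spectrum of K_{p,q} is 0, p (multiplicity q−1), q (multiplicity p−1), p+q. With p = 1, q = 4: 0 once, 1 with multiplicity 3, and 5 once. (Check: trace L = sum of degrees = 8 = 3·1 + 5.)
Laplacian eigenvalues (increasing order): [0.0, 1.0, 1.0, 1.0, 5.0]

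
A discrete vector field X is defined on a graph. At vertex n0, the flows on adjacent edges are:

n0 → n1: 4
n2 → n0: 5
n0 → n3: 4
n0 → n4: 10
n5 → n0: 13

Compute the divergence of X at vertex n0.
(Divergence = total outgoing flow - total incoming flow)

Divergence = sum of outgoing flows = 4 + (-5) + 4 + 10 + (-13) = 0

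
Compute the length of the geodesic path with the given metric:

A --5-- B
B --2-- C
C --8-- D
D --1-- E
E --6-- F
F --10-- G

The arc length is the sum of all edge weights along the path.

Arc length = 5 + 2 + 8 + 1 + 6 + 10 = 32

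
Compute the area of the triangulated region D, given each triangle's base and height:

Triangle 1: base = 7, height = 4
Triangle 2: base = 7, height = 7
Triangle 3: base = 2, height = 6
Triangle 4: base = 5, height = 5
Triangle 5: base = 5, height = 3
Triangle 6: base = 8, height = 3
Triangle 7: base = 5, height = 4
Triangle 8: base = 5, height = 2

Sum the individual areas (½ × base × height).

(1/2)×7×4 + (1/2)×7×7 + (1/2)×2×6 + (1/2)×5×5 + (1/2)×5×3 + (1/2)×8×3 + (1/2)×5×4 + (1/2)×5×2 = 91.5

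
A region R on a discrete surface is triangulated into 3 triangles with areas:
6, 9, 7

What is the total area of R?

6 + 9 + 7 = 22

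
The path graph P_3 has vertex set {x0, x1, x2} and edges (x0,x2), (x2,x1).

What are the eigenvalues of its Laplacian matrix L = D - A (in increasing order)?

The path graph P_n has Laplacian eigenvalues λ_k = 2 − 2cos(kπ/n), k = 0, 1, …, n−1. Here n = 3:
k=0: 2 − 2cos(0) = 0.0; k=1: 2 − 2cos(π/3) = 1.0; k=2: 2 − 2cos(2π/3) = 3.0.
Laplacian eigenvalues (increasing order): [0.0, 1.0, 3.0]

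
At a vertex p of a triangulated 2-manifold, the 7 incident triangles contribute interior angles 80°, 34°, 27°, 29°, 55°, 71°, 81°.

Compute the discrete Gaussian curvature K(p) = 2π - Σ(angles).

Sum of angles = 377°. K = 360° - 377° = -17° = -17π/180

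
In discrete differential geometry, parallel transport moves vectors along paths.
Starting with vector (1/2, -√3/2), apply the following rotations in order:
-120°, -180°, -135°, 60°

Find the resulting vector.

Total rotation: (-120°) + (-180°) + (-135°) + 60° = -375° ≡ -15° (mod 360°). Final vector: (0.2588, -0.9659)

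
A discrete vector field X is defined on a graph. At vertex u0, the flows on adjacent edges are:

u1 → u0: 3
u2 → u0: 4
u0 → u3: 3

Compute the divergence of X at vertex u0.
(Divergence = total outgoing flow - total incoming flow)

Divergence = sum of outgoing flows = (-3) + (-4) + 3 = -4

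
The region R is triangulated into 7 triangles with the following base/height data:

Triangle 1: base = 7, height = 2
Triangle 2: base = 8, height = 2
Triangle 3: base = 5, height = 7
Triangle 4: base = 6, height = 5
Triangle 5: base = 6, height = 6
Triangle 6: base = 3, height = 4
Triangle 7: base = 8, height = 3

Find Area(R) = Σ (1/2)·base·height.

(1/2)×7×2 + (1/2)×8×2 + (1/2)×5×7 + (1/2)×6×5 + (1/2)×6×6 + (1/2)×3×4 + (1/2)×8×3 = 83.5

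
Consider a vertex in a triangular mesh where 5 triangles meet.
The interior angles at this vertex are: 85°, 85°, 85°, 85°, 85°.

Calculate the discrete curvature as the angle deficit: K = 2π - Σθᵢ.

Sum of angles = 425°. K = 360° - 425° = -65°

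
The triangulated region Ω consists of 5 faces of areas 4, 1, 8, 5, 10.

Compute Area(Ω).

4 + 1 + 8 + 5 + 10 = 28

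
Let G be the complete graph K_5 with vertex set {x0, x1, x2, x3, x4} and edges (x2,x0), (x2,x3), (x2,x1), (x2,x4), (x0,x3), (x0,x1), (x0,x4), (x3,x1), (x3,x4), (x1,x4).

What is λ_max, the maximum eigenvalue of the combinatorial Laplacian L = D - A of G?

For the complete graph K_n, L = nI − J (J = all-ones matrix). J has eigenvalues n (once, eigenvector 𝟙) and 0 (multiplicity n−1), so L has eigenvalues 0 (once) and n (multiplicity n−1). Here n = 5: eigenvalue 0 once and 5 with multiplicity 4.
Laplacian eigenvalues: [0.0, 5.0, 5.0, 5.0, 5.0]. Largest eigenvalue (spectral radius) = 5.0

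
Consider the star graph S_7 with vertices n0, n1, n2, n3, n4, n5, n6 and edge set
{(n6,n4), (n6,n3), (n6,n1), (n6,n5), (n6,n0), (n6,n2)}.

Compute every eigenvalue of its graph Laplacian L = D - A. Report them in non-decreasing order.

The star S_7 is the complete bipartite graph K_{1,6} (one hub of degree 6, 6 leaves of degree 1). The Laplacian spectrum of K_{p,q} is 0, p (multiplicity q−1), q (multiplicity p−1), p+q. With p = 1, q = 6: 0 once, 1 with multiplicity 5, and 7 once. (Check: trace L = sum of degrees = 12 = 5·1 + 7.)
Laplacian eigenvalues (increasing order): [0.0, 1.0, 1.0, 1.0, 1.0, 1.0, 7.0]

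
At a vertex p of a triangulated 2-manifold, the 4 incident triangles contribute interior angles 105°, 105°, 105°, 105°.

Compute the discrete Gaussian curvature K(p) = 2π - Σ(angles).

Sum of angles = 420°. K = 360° - 420° = -60°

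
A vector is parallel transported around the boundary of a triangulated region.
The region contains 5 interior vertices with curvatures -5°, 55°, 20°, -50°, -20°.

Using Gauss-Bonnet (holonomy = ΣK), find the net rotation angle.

Holonomy = total enclosed curvature = (-5°) + 55° + 20° + (-50°) + (-20°) = 0°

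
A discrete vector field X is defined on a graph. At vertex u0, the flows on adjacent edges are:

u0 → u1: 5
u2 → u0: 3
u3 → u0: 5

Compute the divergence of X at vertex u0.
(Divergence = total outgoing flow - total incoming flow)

Divergence = sum of outgoing flows = 5 + (-3) + (-5) = -3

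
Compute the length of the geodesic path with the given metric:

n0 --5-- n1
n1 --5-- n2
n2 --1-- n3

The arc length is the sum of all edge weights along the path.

Arc length = 5 + 5 + 1 = 11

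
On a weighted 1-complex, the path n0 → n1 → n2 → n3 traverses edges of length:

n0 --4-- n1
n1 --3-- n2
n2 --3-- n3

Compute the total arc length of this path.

Arc length = 4 + 3 + 3 = 10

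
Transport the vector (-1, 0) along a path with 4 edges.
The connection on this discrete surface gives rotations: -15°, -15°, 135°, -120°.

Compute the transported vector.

Total rotation: (-15°) + (-15°) + 135° + (-120°) = -15°. Final vector: (-0.9659, 0.2588)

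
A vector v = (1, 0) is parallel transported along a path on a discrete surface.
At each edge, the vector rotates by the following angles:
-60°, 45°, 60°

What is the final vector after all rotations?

Total rotation: (-60°) + 45° + 60° = 45°. Final vector: (0.7071, 0.7071)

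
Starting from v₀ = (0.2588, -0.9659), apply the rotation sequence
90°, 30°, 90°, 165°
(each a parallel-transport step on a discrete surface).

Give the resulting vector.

Total rotation: 90° + 30° + 90° + 165° = 375° ≡ 15° (mod 360°). Final vector: (0.5000, -0.8660)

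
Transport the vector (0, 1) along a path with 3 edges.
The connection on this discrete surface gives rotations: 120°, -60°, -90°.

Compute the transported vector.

Total rotation: 120° + (-60°) + (-90°) = -30°. Final vector: (0.5000, 0.8660)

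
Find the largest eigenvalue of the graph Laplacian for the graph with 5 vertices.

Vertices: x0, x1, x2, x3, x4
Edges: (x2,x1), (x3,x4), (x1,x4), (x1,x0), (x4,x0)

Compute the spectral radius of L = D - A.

Degrees: deg(x0) = 2, deg(x1) = 3, deg(x2) = 1, deg(x3) = 1, deg(x4) = 3.
L = D − A with rows/columns ordered (x0, x1, x2, x3, x4):
  [ 2, -1,  0,  0, -1]
  [-1,  3, -1,  0, -1]
  [ 0, -1,  1,  0,  0]
  [ 0,  0,  0,  1, -1]
  [-1, -1,  0, -1,  3]
Characteristic polynomial: det(λI − L) = λ(λ² − 5λ + 3)(λ² − 5λ + 5).
Roots: λ = 0; (λ² − 5λ + 3) = 0 ⇒ λ = (5 ± √13)/2 ≈ 0.6972, 4.3028; (λ² − 5λ + 5) = 0 ⇒ λ = (5 ± √5)/2 ≈ 1.382, 3.618.
(Check: the roots sum (with multiplicity) to 10, matching trace L = Σdeg = 2·5 = 10.)
Laplacian eigenvalues: [0.0, 0.6972, 1.382, 3.618, 4.3028]. Largest eigenvalue (spectral radius) = 4.3028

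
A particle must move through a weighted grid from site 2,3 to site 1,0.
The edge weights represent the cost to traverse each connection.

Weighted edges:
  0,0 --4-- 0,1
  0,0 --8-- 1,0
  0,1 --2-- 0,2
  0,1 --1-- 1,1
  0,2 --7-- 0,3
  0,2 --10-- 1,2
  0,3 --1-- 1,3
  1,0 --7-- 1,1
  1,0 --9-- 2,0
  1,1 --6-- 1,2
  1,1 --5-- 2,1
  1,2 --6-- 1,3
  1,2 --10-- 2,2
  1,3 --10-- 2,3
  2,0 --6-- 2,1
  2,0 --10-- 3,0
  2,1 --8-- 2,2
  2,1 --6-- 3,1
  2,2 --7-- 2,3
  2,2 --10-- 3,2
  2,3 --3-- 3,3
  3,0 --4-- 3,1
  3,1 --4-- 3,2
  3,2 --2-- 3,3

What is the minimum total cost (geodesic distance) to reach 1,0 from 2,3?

Shortest path: 2,3 → 2,2 → 2,1 → 1,1 → 1,0, total weight = 27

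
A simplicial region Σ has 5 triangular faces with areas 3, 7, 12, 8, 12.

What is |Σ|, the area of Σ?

3 + 7 + 12 + 8 + 12 = 42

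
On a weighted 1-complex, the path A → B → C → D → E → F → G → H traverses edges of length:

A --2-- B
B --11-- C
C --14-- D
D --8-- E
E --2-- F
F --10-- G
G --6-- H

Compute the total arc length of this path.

Arc length = 2 + 11 + 14 + 8 + 2 + 10 + 6 = 53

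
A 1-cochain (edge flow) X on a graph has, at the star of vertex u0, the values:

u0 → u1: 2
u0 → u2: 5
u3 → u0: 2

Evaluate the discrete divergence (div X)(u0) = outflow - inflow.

Divergence = sum of outgoing flows = 2 + 5 + (-2) = 5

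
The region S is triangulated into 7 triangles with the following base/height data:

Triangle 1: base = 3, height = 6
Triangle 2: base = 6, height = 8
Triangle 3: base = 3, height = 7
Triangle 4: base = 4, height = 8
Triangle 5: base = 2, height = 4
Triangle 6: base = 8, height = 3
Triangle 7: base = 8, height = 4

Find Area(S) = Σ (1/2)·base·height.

(1/2)×3×6 + (1/2)×6×8 + (1/2)×3×7 + (1/2)×4×8 + (1/2)×2×4 + (1/2)×8×3 + (1/2)×8×4 = 91.5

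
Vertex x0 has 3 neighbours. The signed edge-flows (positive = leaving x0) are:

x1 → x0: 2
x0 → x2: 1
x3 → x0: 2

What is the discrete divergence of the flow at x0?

Divergence = sum of outgoing flows = (-2) + 1 + (-2) = -3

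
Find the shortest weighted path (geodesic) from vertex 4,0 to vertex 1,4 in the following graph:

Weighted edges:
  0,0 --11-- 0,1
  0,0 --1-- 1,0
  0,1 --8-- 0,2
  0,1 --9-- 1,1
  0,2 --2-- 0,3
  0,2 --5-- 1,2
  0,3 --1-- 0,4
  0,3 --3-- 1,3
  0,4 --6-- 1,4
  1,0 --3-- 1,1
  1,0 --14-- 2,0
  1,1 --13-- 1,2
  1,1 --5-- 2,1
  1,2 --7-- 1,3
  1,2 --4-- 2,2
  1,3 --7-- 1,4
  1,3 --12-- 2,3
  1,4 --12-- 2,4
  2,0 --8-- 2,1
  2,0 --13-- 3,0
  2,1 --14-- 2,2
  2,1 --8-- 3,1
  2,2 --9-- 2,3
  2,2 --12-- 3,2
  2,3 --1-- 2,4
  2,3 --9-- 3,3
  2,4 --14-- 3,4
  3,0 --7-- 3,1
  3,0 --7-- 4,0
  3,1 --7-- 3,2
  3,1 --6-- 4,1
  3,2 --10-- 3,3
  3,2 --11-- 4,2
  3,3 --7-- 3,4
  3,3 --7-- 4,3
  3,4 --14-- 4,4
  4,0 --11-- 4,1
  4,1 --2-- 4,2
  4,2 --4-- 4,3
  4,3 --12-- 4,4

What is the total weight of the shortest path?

Shortest path: 4,0 → 4,1 → 4,2 → 4,3 → 3,3 → 2,3 → 2,4 → 1,4, total weight = 46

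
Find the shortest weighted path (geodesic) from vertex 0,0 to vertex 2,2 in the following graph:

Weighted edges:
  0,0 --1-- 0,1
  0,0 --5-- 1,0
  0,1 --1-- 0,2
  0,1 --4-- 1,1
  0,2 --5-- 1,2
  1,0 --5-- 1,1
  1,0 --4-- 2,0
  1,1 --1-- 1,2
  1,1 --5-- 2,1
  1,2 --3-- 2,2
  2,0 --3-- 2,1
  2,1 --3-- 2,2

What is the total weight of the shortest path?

Shortest path: 0,0 → 0,1 → 1,1 → 1,2 → 2,2, total weight = 9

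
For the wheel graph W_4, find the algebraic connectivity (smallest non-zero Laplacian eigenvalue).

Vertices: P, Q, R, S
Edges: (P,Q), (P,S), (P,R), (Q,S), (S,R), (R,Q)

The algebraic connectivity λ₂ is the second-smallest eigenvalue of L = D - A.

The wheel W_4 is the join K_1 ∨ C_3 (a hub joined to every vertex of a cycle of length 3). For a join G ∨ H (G on p vertices, H on q vertices) the Laplacian spectrum is 0, p+q, the eigenvalues of L(G) other than one 0 each shifted by +q, and the eigenvalues of L(H) other than one 0 each shifted by +p. With G = K_1 (p = 1, nothing left after dropping its 0) and H = C_3 (q = 3, eigenvalues 2 − 2cos(2πk/3), k = 0, …, 2; drop k = 0), the spectrum of W_4 is 0, 4, and 1 + (2 − 2cos(2πk/3)) = 3 − 2cos(2πk/3) for k = 1, …, 2:
k=1: 3 − 2cos(2π/3) = 4.0; k=2: 3 − 2cos(4π/3) = 4.0.
Laplacian eigenvalues: [0.0, 4.0, 4.0, 4.0]. Algebraic connectivity (smallest non-zero eigenvalue) = 4.0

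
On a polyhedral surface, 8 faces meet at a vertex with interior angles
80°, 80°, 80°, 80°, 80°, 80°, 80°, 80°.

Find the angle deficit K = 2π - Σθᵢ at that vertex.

Sum of angles = 640°. K = 360° - 640° = -280° = -14π/9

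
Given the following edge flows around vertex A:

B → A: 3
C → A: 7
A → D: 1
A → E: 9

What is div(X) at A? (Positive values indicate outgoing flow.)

Divergence = sum of outgoing flows = (-3) + (-7) + 1 + 9 = 0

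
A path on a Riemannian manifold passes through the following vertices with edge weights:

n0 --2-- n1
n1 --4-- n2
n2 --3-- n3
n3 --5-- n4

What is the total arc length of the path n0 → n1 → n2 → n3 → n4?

Arc length = 2 + 4 + 3 + 5 = 14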